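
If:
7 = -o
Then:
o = -7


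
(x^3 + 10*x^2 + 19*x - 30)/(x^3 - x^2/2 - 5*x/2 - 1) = 2*(-x^3 - 10*x^2 - 19*x + 30)/(-2*x^3 + x^2 + 5*x + 2)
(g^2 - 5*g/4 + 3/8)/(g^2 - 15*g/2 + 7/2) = (g - 3/4)/(g - 7)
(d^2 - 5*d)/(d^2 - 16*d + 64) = d*(d - 5)/(d^2 - 16*d + 64)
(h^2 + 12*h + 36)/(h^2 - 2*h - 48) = (h + 6)/(h - 8)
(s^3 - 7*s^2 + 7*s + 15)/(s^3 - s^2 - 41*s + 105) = (s + 1)/(s + 7)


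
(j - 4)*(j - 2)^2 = j^3 - 8*j^2 + 20*j - 16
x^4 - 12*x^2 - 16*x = x*(x - 4)*(x + 2)^2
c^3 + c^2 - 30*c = c*(c - 5)*(c + 6)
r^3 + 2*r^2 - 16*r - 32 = (r - 4)*(r + 2)*(r + 4)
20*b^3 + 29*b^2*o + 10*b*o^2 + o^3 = (b + o)*(4*b + o)*(5*b + o)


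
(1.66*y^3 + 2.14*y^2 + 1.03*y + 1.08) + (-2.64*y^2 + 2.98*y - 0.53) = 1.66*y^3 - 0.5*y^2 + 4.01*y + 0.55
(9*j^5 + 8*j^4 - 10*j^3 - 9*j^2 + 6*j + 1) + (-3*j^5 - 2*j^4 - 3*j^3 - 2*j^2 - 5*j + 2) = 6*j^5 + 6*j^4 - 13*j^3 - 11*j^2 + j + 3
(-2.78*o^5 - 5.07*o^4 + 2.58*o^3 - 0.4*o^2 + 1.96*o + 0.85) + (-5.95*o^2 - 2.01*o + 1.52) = -2.78*o^5 - 5.07*o^4 + 2.58*o^3 - 6.35*o^2 - 0.0499999999999998*o + 2.37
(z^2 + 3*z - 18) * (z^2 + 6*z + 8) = z^4 + 9*z^3 + 8*z^2 - 84*z - 144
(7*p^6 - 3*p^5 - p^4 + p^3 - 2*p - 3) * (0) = 0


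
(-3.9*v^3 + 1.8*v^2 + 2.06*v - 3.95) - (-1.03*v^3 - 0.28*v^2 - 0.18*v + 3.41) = -2.87*v^3 + 2.08*v^2 + 2.24*v - 7.36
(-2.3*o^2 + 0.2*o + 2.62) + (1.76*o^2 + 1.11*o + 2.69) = -0.54*o^2 + 1.31*o + 5.31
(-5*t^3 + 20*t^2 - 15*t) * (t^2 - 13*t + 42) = -5*t^5 + 85*t^4 - 485*t^3 + 1035*t^2 - 630*t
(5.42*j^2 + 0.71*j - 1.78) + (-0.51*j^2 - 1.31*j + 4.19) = 4.91*j^2 - 0.6*j + 2.41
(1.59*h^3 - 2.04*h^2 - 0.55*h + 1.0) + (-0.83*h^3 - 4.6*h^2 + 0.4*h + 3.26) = 0.76*h^3 - 6.64*h^2 - 0.15*h + 4.26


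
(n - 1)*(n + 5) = n^2 + 4*n - 5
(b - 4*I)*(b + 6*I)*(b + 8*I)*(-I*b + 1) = -I*b^4 + 11*b^3 + 2*I*b^2 + 200*b + 192*I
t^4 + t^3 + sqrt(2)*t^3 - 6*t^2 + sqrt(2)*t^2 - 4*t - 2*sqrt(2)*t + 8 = (t - 1)*(t + 2)*(t - sqrt(2))*(t + 2*sqrt(2))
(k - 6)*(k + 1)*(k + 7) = k^3 + 2*k^2 - 41*k - 42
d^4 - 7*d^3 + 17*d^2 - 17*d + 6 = (d - 3)*(d - 2)*(d - 1)^2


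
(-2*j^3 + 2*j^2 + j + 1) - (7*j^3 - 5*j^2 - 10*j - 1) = -9*j^3 + 7*j^2 + 11*j + 2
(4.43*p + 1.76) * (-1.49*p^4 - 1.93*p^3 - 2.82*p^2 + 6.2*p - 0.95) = -6.6007*p^5 - 11.1723*p^4 - 15.8894*p^3 + 22.5028*p^2 + 6.7035*p - 1.672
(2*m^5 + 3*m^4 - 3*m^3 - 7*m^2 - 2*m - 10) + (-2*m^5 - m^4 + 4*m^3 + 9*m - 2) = 2*m^4 + m^3 - 7*m^2 + 7*m - 12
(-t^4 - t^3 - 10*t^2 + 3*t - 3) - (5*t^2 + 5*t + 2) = -t^4 - t^3 - 15*t^2 - 2*t - 5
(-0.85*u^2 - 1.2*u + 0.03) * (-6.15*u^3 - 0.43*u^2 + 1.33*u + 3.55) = 5.2275*u^5 + 7.7455*u^4 - 0.799*u^3 - 4.6264*u^2 - 4.2201*u + 0.1065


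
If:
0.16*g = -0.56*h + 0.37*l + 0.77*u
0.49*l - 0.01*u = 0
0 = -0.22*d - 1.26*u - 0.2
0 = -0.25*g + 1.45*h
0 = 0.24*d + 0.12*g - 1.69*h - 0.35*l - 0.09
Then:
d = 0.02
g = -0.49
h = -0.08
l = -0.00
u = -0.16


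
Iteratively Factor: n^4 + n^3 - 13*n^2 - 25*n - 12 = (n + 1)*(n^3 - 13*n - 12) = (n + 1)*(n + 3)*(n^2 - 3*n - 4) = (n - 4)*(n + 1)*(n + 3)*(n + 1)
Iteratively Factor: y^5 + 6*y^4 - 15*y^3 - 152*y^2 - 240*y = (y)*(y^4 + 6*y^3 - 15*y^2 - 152*y - 240) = y*(y + 4)*(y^3 + 2*y^2 - 23*y - 60) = y*(y + 4)^2*(y^2 - 2*y - 15) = y*(y - 5)*(y + 4)^2*(y + 3)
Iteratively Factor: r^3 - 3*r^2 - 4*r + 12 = (r + 2)*(r^2 - 5*r + 6) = (r - 2)*(r + 2)*(r - 3)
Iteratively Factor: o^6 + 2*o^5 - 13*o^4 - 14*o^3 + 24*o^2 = (o + 4)*(o^5 - 2*o^4 - 5*o^3 + 6*o^2) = (o - 1)*(o + 4)*(o^4 - o^3 - 6*o^2) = (o - 1)*(o + 2)*(o + 4)*(o^3 - 3*o^2) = o*(o - 1)*(o + 2)*(o + 4)*(o^2 - 3*o) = o*(o - 3)*(o - 1)*(o + 2)*(o + 4)*(o)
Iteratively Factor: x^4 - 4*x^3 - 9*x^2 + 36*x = (x)*(x^3 - 4*x^2 - 9*x + 36) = x*(x - 3)*(x^2 - x - 12) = x*(x - 4)*(x - 3)*(x + 3)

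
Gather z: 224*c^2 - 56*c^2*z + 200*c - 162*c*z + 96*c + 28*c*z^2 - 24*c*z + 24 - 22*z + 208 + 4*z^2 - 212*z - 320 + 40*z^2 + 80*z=224*c^2 + 296*c + z^2*(28*c + 44) + z*(-56*c^2 - 186*c - 154) - 88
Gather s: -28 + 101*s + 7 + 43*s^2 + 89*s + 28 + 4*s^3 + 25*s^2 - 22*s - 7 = 4*s^3 + 68*s^2 + 168*s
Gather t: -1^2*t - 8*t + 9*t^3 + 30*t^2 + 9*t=9*t^3 + 30*t^2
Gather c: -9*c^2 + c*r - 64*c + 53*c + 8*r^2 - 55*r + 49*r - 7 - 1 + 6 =-9*c^2 + c*(r - 11) + 8*r^2 - 6*r - 2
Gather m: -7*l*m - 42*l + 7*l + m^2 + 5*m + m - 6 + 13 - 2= -35*l + m^2 + m*(6 - 7*l) + 5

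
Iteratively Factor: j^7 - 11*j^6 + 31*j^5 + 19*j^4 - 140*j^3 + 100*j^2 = (j + 2)*(j^6 - 13*j^5 + 57*j^4 - 95*j^3 + 50*j^2) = (j - 5)*(j + 2)*(j^5 - 8*j^4 + 17*j^3 - 10*j^2) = j*(j - 5)*(j + 2)*(j^4 - 8*j^3 + 17*j^2 - 10*j) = j*(j - 5)*(j - 1)*(j + 2)*(j^3 - 7*j^2 + 10*j) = j*(j - 5)*(j - 2)*(j - 1)*(j + 2)*(j^2 - 5*j) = j*(j - 5)^2*(j - 2)*(j - 1)*(j + 2)*(j)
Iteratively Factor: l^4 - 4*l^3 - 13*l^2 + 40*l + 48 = (l - 4)*(l^3 - 13*l - 12) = (l - 4)*(l + 1)*(l^2 - l - 12) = (l - 4)^2*(l + 1)*(l + 3)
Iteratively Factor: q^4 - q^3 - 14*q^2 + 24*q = (q - 3)*(q^3 + 2*q^2 - 8*q) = q*(q - 3)*(q^2 + 2*q - 8) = q*(q - 3)*(q - 2)*(q + 4)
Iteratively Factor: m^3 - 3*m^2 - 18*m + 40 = (m + 4)*(m^2 - 7*m + 10) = (m - 2)*(m + 4)*(m - 5)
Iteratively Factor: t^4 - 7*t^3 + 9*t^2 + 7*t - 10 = (t - 5)*(t^3 - 2*t^2 - t + 2) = (t - 5)*(t - 1)*(t^2 - t - 2) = (t - 5)*(t - 2)*(t - 1)*(t + 1)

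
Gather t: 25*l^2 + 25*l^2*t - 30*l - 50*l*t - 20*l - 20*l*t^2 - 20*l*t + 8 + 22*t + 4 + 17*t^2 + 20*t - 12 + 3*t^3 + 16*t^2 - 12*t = 25*l^2 - 50*l + 3*t^3 + t^2*(33 - 20*l) + t*(25*l^2 - 70*l + 30)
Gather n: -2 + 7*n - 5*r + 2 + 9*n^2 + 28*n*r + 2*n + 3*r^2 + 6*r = 9*n^2 + n*(28*r + 9) + 3*r^2 + r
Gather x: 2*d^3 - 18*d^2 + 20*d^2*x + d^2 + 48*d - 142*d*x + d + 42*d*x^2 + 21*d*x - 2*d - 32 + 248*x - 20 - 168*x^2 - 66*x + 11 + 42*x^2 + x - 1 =2*d^3 - 17*d^2 + 47*d + x^2*(42*d - 126) + x*(20*d^2 - 121*d + 183) - 42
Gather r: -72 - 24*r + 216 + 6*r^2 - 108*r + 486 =6*r^2 - 132*r + 630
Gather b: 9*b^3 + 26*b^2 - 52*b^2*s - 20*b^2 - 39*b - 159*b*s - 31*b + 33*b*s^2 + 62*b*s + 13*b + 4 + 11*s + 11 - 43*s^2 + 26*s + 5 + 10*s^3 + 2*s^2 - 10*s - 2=9*b^3 + b^2*(6 - 52*s) + b*(33*s^2 - 97*s - 57) + 10*s^3 - 41*s^2 + 27*s + 18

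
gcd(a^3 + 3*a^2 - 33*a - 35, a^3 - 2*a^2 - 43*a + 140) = a^2 + 2*a - 35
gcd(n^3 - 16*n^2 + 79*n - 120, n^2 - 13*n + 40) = n^2 - 13*n + 40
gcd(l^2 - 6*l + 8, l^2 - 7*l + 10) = l - 2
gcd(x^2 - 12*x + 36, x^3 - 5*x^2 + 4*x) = 1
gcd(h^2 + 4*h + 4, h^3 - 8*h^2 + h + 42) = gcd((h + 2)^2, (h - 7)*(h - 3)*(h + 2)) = h + 2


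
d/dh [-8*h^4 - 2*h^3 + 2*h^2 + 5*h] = -32*h^3 - 6*h^2 + 4*h + 5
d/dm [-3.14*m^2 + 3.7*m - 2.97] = 3.7 - 6.28*m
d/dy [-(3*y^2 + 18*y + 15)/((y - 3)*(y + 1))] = 24/(y^2 - 6*y + 9)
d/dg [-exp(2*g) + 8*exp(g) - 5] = 2*(4 - exp(g))*exp(g)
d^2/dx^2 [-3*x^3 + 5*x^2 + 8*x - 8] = 10 - 18*x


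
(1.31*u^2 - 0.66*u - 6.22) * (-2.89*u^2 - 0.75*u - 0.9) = -3.7859*u^4 + 0.9249*u^3 + 17.2918*u^2 + 5.259*u + 5.598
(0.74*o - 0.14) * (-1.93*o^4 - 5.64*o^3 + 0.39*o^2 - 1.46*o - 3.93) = -1.4282*o^5 - 3.9034*o^4 + 1.0782*o^3 - 1.135*o^2 - 2.7038*o + 0.5502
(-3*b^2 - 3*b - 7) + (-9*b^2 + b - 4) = -12*b^2 - 2*b - 11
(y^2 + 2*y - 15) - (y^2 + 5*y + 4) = -3*y - 19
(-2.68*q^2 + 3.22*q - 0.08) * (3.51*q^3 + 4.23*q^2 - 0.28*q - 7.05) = -9.4068*q^5 - 0.034200000000002*q^4 + 14.0902*q^3 + 17.654*q^2 - 22.6786*q + 0.564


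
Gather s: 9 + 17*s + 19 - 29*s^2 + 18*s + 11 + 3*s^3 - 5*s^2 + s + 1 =3*s^3 - 34*s^2 + 36*s + 40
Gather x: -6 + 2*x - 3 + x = 3*x - 9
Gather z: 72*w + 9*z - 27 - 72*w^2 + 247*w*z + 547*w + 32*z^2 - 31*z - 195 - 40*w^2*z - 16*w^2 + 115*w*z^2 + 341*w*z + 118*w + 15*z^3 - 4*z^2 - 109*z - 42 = -88*w^2 + 737*w + 15*z^3 + z^2*(115*w + 28) + z*(-40*w^2 + 588*w - 131) - 264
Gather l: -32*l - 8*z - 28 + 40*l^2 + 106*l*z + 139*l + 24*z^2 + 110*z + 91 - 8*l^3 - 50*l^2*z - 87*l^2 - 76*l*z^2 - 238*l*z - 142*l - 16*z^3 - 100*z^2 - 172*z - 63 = -8*l^3 + l^2*(-50*z - 47) + l*(-76*z^2 - 132*z - 35) - 16*z^3 - 76*z^2 - 70*z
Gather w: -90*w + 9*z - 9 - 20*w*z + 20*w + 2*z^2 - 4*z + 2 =w*(-20*z - 70) + 2*z^2 + 5*z - 7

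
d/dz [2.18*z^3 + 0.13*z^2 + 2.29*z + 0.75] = 6.54*z^2 + 0.26*z + 2.29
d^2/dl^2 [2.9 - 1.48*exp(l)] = -1.48*exp(l)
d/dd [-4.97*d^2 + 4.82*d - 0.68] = 4.82 - 9.94*d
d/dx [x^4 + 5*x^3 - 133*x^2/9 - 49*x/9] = 4*x^3 + 15*x^2 - 266*x/9 - 49/9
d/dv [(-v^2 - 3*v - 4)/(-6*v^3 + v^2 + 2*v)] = (-6*v^4 - 36*v^3 - 71*v^2 + 8*v + 8)/(v^2*(36*v^4 - 12*v^3 - 23*v^2 + 4*v + 4))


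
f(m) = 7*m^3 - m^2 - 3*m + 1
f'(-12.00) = 3045.00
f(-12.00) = -12203.00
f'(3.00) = 180.00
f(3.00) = 172.00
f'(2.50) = 123.25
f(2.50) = 96.62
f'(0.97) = 14.82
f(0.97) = 3.54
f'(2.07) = 82.84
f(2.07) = 52.59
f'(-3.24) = 223.93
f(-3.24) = -237.86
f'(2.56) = 129.51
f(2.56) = 104.21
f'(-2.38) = 120.71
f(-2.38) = -91.89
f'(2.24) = 97.89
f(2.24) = 67.94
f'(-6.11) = 793.19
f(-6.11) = -1614.70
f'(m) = 21*m^2 - 2*m - 3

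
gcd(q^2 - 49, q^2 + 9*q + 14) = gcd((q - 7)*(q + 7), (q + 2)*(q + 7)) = q + 7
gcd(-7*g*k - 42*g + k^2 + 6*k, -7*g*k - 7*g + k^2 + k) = 7*g - k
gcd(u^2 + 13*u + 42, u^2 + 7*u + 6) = u + 6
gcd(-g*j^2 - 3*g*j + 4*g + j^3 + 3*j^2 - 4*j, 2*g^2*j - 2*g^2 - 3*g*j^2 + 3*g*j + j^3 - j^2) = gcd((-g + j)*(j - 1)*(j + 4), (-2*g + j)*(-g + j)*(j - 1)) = g*j - g - j^2 + j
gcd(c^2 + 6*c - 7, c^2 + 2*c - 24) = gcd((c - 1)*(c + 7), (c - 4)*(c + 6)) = 1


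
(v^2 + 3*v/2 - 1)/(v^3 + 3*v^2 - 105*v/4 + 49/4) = 2*(v + 2)/(2*v^2 + 7*v - 49)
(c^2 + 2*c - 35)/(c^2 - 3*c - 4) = (-c^2 - 2*c + 35)/(-c^2 + 3*c + 4)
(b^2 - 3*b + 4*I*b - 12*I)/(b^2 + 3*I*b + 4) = (b - 3)/(b - I)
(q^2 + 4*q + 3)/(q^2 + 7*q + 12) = (q + 1)/(q + 4)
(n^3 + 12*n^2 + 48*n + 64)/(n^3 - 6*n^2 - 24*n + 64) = (n^2 + 8*n + 16)/(n^2 - 10*n + 16)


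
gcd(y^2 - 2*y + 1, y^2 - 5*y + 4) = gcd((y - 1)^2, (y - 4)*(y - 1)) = y - 1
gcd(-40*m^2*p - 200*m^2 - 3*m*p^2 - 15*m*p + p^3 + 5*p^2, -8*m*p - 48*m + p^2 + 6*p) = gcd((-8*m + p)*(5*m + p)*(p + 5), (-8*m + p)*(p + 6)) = -8*m + p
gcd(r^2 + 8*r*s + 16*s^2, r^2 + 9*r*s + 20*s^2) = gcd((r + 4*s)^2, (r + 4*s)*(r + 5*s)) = r + 4*s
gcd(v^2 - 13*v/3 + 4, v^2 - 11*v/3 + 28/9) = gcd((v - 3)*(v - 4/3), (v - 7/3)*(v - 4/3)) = v - 4/3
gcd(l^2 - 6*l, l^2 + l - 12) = 1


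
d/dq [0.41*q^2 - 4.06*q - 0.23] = 0.82*q - 4.06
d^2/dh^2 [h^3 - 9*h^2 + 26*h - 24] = 6*h - 18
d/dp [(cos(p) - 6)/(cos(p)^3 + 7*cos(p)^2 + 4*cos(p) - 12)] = (-165*cos(p) - 11*cos(2*p) + cos(3*p) - 35)*sin(p)/(2*(cos(p)^3 + 7*cos(p)^2 + 4*cos(p) - 12)^2)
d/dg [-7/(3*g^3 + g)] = 7*(9*g^2 + 1)/(g^2*(3*g^2 + 1)^2)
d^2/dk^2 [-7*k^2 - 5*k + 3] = -14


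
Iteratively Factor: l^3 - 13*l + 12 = (l - 3)*(l^2 + 3*l - 4) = (l - 3)*(l - 1)*(l + 4)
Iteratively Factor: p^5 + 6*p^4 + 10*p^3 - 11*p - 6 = (p + 2)*(p^4 + 4*p^3 + 2*p^2 - 4*p - 3) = (p + 1)*(p + 2)*(p^3 + 3*p^2 - p - 3) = (p + 1)*(p + 2)*(p + 3)*(p^2 - 1) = (p + 1)^2*(p + 2)*(p + 3)*(p - 1)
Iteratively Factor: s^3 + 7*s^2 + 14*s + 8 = (s + 2)*(s^2 + 5*s + 4) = (s + 1)*(s + 2)*(s + 4)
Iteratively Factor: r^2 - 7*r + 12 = (r - 3)*(r - 4)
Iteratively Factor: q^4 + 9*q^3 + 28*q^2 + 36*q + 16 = (q + 2)*(q^3 + 7*q^2 + 14*q + 8) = (q + 2)*(q + 4)*(q^2 + 3*q + 2) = (q + 2)^2*(q + 4)*(q + 1)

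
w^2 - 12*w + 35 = (w - 7)*(w - 5)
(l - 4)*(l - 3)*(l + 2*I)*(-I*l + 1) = -I*l^4 + 3*l^3 + 7*I*l^3 - 21*l^2 - 10*I*l^2 + 36*l - 14*I*l + 24*I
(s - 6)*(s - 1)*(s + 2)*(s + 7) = s^4 + 2*s^3 - 43*s^2 - 44*s + 84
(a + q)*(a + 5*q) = a^2 + 6*a*q + 5*q^2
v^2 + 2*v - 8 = (v - 2)*(v + 4)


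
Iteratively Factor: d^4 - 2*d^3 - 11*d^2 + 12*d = (d - 4)*(d^3 + 2*d^2 - 3*d) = d*(d - 4)*(d^2 + 2*d - 3) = d*(d - 4)*(d - 1)*(d + 3)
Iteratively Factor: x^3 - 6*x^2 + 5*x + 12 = (x + 1)*(x^2 - 7*x + 12) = (x - 3)*(x + 1)*(x - 4)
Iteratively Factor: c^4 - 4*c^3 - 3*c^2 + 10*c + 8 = (c + 1)*(c^3 - 5*c^2 + 2*c + 8) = (c - 4)*(c + 1)*(c^2 - c - 2) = (c - 4)*(c + 1)^2*(c - 2)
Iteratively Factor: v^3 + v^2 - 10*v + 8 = (v - 1)*(v^2 + 2*v - 8) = (v - 1)*(v + 4)*(v - 2)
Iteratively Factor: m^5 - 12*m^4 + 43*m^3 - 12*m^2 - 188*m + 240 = (m - 5)*(m^4 - 7*m^3 + 8*m^2 + 28*m - 48) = (m - 5)*(m - 4)*(m^3 - 3*m^2 - 4*m + 12) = (m - 5)*(m - 4)*(m - 3)*(m^2 - 4) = (m - 5)*(m - 4)*(m - 3)*(m + 2)*(m - 2)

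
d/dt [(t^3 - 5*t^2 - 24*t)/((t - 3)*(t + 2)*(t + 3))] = (7*t^2 - 12*t + 48)/(t^4 - 2*t^3 - 11*t^2 + 12*t + 36)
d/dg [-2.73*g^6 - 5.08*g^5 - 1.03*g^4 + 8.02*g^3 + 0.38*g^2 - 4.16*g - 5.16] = -16.38*g^5 - 25.4*g^4 - 4.12*g^3 + 24.06*g^2 + 0.76*g - 4.16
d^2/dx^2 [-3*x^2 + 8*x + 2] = -6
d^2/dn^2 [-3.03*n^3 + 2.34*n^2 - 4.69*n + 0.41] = 4.68 - 18.18*n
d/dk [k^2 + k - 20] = 2*k + 1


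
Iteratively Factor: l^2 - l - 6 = (l + 2)*(l - 3)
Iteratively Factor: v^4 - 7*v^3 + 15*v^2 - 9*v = (v)*(v^3 - 7*v^2 + 15*v - 9) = v*(v - 3)*(v^2 - 4*v + 3) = v*(v - 3)*(v - 1)*(v - 3)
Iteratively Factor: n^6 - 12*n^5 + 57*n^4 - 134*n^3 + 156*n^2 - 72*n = (n)*(n^5 - 12*n^4 + 57*n^3 - 134*n^2 + 156*n - 72) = n*(n - 2)*(n^4 - 10*n^3 + 37*n^2 - 60*n + 36) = n*(n - 3)*(n - 2)*(n^3 - 7*n^2 + 16*n - 12) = n*(n - 3)*(n - 2)^2*(n^2 - 5*n + 6) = n*(n - 3)*(n - 2)^3*(n - 3)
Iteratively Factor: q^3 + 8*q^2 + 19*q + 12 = (q + 4)*(q^2 + 4*q + 3) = (q + 1)*(q + 4)*(q + 3)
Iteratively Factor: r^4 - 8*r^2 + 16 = (r - 2)*(r^3 + 2*r^2 - 4*r - 8) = (r - 2)*(r + 2)*(r^2 - 4) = (r - 2)^2*(r + 2)*(r + 2)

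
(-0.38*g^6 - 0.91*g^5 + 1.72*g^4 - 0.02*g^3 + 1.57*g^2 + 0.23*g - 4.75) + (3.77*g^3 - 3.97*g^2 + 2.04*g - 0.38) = -0.38*g^6 - 0.91*g^5 + 1.72*g^4 + 3.75*g^3 - 2.4*g^2 + 2.27*g - 5.13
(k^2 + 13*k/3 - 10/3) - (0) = k^2 + 13*k/3 - 10/3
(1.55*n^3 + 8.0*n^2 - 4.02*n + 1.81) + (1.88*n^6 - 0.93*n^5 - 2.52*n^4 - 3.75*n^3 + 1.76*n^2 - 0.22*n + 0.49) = 1.88*n^6 - 0.93*n^5 - 2.52*n^4 - 2.2*n^3 + 9.76*n^2 - 4.24*n + 2.3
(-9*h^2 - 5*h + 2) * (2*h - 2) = -18*h^3 + 8*h^2 + 14*h - 4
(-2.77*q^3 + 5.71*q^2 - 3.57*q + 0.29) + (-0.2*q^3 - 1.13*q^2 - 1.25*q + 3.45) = -2.97*q^3 + 4.58*q^2 - 4.82*q + 3.74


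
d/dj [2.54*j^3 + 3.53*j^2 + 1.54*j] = 7.62*j^2 + 7.06*j + 1.54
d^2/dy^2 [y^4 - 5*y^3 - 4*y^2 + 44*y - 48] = 12*y^2 - 30*y - 8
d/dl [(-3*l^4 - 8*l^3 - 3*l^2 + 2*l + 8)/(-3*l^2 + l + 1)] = (18*l^5 + 15*l^4 - 28*l^3 - 21*l^2 + 42*l - 6)/(9*l^4 - 6*l^3 - 5*l^2 + 2*l + 1)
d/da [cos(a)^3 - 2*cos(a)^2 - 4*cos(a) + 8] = (-3*cos(a)^2 + 4*cos(a) + 4)*sin(a)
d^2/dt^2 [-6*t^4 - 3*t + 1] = -72*t^2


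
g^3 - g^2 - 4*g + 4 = (g - 2)*(g - 1)*(g + 2)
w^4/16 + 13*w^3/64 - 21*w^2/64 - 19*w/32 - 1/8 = (w/4 + 1/4)*(w/4 + 1)*(w - 2)*(w + 1/4)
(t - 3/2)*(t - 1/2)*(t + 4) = t^3 + 2*t^2 - 29*t/4 + 3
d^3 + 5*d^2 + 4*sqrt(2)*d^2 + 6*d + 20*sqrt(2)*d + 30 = (d + 5)*(d + sqrt(2))*(d + 3*sqrt(2))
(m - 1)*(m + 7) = m^2 + 6*m - 7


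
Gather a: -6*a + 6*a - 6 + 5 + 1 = 0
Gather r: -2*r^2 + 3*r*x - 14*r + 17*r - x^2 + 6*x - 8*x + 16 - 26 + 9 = -2*r^2 + r*(3*x + 3) - x^2 - 2*x - 1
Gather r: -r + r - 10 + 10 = 0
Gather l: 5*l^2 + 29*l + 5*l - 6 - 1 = 5*l^2 + 34*l - 7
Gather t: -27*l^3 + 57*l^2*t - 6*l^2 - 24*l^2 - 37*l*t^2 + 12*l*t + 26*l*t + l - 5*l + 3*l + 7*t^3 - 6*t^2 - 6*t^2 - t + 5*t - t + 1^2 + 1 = -27*l^3 - 30*l^2 - l + 7*t^3 + t^2*(-37*l - 12) + t*(57*l^2 + 38*l + 3) + 2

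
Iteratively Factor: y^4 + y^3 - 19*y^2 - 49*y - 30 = (y + 2)*(y^3 - y^2 - 17*y - 15) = (y + 1)*(y + 2)*(y^2 - 2*y - 15) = (y - 5)*(y + 1)*(y + 2)*(y + 3)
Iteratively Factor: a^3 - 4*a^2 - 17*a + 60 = (a - 5)*(a^2 + a - 12) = (a - 5)*(a + 4)*(a - 3)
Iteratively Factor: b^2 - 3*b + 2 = (b - 2)*(b - 1)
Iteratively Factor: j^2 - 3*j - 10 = (j + 2)*(j - 5)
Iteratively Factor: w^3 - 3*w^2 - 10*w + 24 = (w - 4)*(w^2 + w - 6) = (w - 4)*(w + 3)*(w - 2)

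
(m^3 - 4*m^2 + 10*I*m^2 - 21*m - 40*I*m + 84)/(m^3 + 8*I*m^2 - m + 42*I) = (m - 4)/(m - 2*I)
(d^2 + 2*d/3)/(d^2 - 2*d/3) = (3*d + 2)/(3*d - 2)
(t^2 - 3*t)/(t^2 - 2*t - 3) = t/(t + 1)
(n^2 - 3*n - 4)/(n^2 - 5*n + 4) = (n + 1)/(n - 1)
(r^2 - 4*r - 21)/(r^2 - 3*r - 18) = (r - 7)/(r - 6)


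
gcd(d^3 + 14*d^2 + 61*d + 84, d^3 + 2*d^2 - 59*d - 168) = d^2 + 10*d + 21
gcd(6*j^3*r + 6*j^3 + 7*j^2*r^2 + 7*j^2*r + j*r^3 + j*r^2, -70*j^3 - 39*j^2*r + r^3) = 1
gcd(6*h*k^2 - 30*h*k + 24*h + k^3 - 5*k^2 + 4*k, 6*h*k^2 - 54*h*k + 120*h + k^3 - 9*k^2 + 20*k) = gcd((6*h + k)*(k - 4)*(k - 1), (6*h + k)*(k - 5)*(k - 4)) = 6*h*k - 24*h + k^2 - 4*k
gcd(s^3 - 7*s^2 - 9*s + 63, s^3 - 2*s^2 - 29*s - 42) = s^2 - 4*s - 21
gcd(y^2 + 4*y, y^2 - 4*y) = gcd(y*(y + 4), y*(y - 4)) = y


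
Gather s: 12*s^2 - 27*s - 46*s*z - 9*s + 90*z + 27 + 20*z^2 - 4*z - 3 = 12*s^2 + s*(-46*z - 36) + 20*z^2 + 86*z + 24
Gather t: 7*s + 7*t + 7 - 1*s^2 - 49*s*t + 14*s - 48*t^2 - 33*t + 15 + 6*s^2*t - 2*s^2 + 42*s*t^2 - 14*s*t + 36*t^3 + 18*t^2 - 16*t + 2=-3*s^2 + 21*s + 36*t^3 + t^2*(42*s - 30) + t*(6*s^2 - 63*s - 42) + 24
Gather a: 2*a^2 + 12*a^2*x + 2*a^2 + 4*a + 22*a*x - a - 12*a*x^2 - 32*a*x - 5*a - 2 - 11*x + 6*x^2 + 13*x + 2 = a^2*(12*x + 4) + a*(-12*x^2 - 10*x - 2) + 6*x^2 + 2*x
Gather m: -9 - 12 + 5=-16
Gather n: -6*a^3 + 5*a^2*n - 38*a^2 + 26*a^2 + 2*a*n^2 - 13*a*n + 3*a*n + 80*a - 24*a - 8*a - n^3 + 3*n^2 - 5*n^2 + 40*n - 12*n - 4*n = -6*a^3 - 12*a^2 + 48*a - n^3 + n^2*(2*a - 2) + n*(5*a^2 - 10*a + 24)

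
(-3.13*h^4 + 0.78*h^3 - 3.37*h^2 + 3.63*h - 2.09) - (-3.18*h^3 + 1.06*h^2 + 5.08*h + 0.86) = -3.13*h^4 + 3.96*h^3 - 4.43*h^2 - 1.45*h - 2.95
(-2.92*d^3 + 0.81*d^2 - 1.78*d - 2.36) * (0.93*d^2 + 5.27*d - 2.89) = -2.7156*d^5 - 14.6351*d^4 + 11.0521*d^3 - 13.9163*d^2 - 7.293*d + 6.8204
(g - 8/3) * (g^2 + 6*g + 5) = g^3 + 10*g^2/3 - 11*g - 40/3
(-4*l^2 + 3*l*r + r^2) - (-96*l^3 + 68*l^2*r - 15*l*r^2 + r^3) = 96*l^3 - 68*l^2*r - 4*l^2 + 15*l*r^2 + 3*l*r - r^3 + r^2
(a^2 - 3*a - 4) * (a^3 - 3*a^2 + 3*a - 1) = a^5 - 6*a^4 + 8*a^3 + 2*a^2 - 9*a + 4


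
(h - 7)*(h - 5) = h^2 - 12*h + 35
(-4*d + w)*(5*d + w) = -20*d^2 + d*w + w^2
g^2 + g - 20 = (g - 4)*(g + 5)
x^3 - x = x*(x - 1)*(x + 1)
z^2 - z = z*(z - 1)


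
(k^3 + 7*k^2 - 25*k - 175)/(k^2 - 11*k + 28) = (k^3 + 7*k^2 - 25*k - 175)/(k^2 - 11*k + 28)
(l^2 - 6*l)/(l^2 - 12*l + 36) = l/(l - 6)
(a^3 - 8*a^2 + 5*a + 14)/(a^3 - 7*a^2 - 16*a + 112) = (a^2 - a - 2)/(a^2 - 16)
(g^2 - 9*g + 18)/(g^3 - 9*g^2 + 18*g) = 1/g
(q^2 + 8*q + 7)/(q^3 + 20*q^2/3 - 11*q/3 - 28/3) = 3/(3*q - 4)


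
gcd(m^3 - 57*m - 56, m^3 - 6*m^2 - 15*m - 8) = m^2 - 7*m - 8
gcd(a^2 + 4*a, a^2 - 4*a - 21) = 1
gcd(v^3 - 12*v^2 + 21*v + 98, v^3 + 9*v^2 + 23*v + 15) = 1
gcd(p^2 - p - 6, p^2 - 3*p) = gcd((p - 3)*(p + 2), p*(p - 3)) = p - 3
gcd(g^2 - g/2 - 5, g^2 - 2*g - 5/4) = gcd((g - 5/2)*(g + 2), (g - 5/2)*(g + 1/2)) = g - 5/2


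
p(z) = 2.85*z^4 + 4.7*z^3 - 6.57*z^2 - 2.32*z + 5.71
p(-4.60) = 695.96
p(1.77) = 35.06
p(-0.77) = 2.46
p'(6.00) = 2888.84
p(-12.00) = 50063.47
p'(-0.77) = 10.95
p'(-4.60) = -753.15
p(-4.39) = 550.17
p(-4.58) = 681.01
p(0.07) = 5.52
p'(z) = 11.4*z^3 + 14.1*z^2 - 13.14*z - 2.32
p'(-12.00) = -17513.44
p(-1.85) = -8.86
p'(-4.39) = -637.39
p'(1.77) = 81.81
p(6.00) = 4464.07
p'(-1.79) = 1.00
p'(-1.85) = -1.93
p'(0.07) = -3.17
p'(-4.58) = -741.59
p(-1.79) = -8.89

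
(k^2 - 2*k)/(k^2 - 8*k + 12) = k/(k - 6)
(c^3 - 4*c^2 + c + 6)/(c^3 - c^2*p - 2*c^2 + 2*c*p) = (-c^2 + 2*c + 3)/(c*(-c + p))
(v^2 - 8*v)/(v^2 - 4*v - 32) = v/(v + 4)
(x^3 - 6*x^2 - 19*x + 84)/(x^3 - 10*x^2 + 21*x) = (x + 4)/x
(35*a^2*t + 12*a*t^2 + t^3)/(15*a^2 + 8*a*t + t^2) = t*(7*a + t)/(3*a + t)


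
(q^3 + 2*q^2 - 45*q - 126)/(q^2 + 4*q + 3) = (q^2 - q - 42)/(q + 1)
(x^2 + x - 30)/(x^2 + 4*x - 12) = (x - 5)/(x - 2)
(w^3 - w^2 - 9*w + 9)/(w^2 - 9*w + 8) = (w^2 - 9)/(w - 8)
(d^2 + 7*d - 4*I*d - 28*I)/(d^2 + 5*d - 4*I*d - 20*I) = (d + 7)/(d + 5)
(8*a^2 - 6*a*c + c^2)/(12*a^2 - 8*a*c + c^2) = (4*a - c)/(6*a - c)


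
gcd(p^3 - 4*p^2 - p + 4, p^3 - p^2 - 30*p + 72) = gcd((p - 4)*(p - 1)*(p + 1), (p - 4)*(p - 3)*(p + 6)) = p - 4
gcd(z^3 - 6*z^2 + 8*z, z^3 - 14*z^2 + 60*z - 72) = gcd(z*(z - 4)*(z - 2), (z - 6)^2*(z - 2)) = z - 2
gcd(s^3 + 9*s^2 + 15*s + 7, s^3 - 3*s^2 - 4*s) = s + 1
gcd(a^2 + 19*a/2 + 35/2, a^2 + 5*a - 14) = a + 7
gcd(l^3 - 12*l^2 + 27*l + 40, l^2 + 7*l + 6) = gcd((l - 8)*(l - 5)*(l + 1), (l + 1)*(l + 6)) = l + 1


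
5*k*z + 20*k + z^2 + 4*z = (5*k + z)*(z + 4)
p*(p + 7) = p^2 + 7*p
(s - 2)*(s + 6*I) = s^2 - 2*s + 6*I*s - 12*I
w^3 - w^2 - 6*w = w*(w - 3)*(w + 2)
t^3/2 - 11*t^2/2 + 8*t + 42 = (t/2 + 1)*(t - 7)*(t - 6)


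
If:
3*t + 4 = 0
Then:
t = -4/3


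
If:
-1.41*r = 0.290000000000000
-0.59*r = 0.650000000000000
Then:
No Solution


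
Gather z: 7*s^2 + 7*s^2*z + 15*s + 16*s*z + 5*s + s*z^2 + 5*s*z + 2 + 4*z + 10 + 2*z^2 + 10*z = 7*s^2 + 20*s + z^2*(s + 2) + z*(7*s^2 + 21*s + 14) + 12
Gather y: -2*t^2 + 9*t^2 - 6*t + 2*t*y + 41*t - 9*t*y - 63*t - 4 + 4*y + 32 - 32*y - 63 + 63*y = 7*t^2 - 28*t + y*(35 - 7*t) - 35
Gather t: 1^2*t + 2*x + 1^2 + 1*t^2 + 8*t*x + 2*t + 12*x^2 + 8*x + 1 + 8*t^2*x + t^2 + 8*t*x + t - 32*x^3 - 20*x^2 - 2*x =t^2*(8*x + 2) + t*(16*x + 4) - 32*x^3 - 8*x^2 + 8*x + 2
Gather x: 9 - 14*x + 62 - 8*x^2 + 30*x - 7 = -8*x^2 + 16*x + 64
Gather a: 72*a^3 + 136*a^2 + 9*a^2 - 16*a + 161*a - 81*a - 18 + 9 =72*a^3 + 145*a^2 + 64*a - 9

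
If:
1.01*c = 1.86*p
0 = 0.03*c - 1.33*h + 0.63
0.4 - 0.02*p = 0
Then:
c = 36.83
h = 1.30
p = 20.00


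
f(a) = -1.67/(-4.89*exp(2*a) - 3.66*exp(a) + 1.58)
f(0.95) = 0.04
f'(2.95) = -0.00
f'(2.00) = -0.01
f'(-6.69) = -0.00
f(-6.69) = -1.06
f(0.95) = 0.04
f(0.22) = 0.16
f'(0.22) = -0.29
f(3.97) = 0.00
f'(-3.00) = -0.18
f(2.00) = 0.01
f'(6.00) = 0.00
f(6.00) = 0.00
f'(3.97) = -0.00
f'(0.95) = -0.08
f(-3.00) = -1.21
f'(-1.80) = -2.06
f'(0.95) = -0.08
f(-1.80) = -1.98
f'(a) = -1.67*(9.78*exp(2*a) + 3.66*exp(a))/(-4.89*exp(2*a) - 3.66*exp(a) + 1.58)^2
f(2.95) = 0.00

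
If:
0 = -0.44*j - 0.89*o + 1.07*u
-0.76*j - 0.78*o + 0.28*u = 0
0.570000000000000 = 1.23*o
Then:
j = -0.39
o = 0.46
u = 0.22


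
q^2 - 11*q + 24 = (q - 8)*(q - 3)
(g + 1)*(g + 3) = g^2 + 4*g + 3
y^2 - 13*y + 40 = (y - 8)*(y - 5)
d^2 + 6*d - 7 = (d - 1)*(d + 7)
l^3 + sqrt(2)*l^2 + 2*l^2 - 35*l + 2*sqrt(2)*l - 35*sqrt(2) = (l - 5)*(l + 7)*(l + sqrt(2))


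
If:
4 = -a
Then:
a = -4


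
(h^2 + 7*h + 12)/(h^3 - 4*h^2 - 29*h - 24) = (h + 4)/(h^2 - 7*h - 8)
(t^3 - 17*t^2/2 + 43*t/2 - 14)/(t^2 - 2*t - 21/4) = 2*(t^2 - 5*t + 4)/(2*t + 3)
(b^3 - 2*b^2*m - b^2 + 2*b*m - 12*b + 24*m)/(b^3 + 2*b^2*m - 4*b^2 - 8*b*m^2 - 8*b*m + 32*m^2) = (b + 3)/(b + 4*m)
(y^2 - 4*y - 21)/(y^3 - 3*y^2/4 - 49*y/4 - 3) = 4*(y - 7)/(4*y^2 - 15*y - 4)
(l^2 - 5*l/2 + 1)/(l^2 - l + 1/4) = 2*(l - 2)/(2*l - 1)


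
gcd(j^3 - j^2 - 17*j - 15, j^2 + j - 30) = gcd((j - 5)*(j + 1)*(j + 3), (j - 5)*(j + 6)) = j - 5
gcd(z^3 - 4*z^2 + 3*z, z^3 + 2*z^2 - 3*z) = z^2 - z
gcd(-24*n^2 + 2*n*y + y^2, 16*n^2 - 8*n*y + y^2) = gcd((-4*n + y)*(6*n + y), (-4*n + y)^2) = -4*n + y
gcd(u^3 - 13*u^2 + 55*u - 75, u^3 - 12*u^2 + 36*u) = 1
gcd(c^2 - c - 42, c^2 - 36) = c + 6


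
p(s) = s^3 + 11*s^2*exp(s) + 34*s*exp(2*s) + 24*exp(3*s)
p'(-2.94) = 27.08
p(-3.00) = -22.32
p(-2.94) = -20.66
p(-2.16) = -5.10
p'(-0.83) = -0.89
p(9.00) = 12789256945575.97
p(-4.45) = -85.60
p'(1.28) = 5086.60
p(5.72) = 698496539.14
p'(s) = 11*s^2*exp(s) + 3*s^2 + 68*s*exp(2*s) + 22*s*exp(s) + 72*exp(3*s) + 34*exp(2*s)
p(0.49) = 153.20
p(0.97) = 698.28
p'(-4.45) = 60.77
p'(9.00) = 38349898487893.61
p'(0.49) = 515.14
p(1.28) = 1746.50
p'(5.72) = 2080388705.23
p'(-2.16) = 13.04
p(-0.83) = -0.64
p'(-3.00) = 28.23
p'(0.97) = 2103.71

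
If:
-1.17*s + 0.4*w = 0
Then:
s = 0.341880341880342*w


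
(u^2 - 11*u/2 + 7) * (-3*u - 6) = -3*u^3 + 21*u^2/2 + 12*u - 42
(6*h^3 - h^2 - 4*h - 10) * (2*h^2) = 12*h^5 - 2*h^4 - 8*h^3 - 20*h^2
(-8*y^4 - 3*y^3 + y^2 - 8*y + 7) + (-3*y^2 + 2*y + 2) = -8*y^4 - 3*y^3 - 2*y^2 - 6*y + 9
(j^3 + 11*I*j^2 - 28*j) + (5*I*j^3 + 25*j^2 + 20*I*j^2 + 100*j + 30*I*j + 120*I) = j^3 + 5*I*j^3 + 25*j^2 + 31*I*j^2 + 72*j + 30*I*j + 120*I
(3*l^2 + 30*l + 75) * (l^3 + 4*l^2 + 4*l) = 3*l^5 + 42*l^4 + 207*l^3 + 420*l^2 + 300*l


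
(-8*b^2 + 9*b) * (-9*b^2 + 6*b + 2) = 72*b^4 - 129*b^3 + 38*b^2 + 18*b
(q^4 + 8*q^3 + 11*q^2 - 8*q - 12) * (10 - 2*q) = -2*q^5 - 6*q^4 + 58*q^3 + 126*q^2 - 56*q - 120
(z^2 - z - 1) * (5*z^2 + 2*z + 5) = 5*z^4 - 3*z^3 - 2*z^2 - 7*z - 5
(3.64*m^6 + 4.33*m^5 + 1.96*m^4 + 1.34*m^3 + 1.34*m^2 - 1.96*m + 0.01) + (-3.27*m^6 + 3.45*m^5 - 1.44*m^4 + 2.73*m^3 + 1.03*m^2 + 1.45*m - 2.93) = 0.37*m^6 + 7.78*m^5 + 0.52*m^4 + 4.07*m^3 + 2.37*m^2 - 0.51*m - 2.92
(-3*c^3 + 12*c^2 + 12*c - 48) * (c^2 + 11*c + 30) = -3*c^5 - 21*c^4 + 54*c^3 + 444*c^2 - 168*c - 1440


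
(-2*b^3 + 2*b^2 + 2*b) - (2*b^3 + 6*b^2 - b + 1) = -4*b^3 - 4*b^2 + 3*b - 1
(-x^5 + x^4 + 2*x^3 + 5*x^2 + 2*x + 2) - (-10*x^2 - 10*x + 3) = -x^5 + x^4 + 2*x^3 + 15*x^2 + 12*x - 1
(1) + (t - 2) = t - 1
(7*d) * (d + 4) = 7*d^2 + 28*d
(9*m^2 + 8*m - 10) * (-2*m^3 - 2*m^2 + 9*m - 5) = -18*m^5 - 34*m^4 + 85*m^3 + 47*m^2 - 130*m + 50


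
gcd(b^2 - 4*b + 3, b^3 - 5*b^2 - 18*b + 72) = b - 3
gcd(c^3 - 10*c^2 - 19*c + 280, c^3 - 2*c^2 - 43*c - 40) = c^2 - 3*c - 40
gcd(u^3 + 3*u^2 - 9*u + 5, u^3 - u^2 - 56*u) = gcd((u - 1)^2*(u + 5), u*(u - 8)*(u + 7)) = 1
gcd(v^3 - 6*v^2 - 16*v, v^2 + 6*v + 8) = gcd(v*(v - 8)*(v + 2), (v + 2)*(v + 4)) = v + 2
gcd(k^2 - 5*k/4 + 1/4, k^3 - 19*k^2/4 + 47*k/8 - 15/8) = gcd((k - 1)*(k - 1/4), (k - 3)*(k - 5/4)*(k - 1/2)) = 1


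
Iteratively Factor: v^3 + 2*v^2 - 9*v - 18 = (v + 2)*(v^2 - 9) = (v - 3)*(v + 2)*(v + 3)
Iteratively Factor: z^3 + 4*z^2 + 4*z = (z + 2)*(z^2 + 2*z) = (z + 2)^2*(z)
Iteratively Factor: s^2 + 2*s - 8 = (s - 2)*(s + 4)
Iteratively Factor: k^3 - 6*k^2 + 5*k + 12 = (k - 4)*(k^2 - 2*k - 3) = (k - 4)*(k - 3)*(k + 1)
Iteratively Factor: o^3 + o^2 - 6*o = (o - 2)*(o^2 + 3*o) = (o - 2)*(o + 3)*(o)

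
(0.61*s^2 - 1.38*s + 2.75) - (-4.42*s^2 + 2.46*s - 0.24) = 5.03*s^2 - 3.84*s + 2.99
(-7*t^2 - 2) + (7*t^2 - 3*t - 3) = -3*t - 5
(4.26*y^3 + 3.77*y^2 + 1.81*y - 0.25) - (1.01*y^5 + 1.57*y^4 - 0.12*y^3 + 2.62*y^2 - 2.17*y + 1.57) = -1.01*y^5 - 1.57*y^4 + 4.38*y^3 + 1.15*y^2 + 3.98*y - 1.82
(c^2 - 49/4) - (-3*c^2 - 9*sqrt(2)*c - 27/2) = 4*c^2 + 9*sqrt(2)*c + 5/4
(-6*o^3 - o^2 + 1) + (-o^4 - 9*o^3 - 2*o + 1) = -o^4 - 15*o^3 - o^2 - 2*o + 2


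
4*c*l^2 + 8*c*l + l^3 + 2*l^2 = l*(4*c + l)*(l + 2)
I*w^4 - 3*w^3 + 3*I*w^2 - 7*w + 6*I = (w - I)*(w + 2*I)*(w + 3*I)*(I*w + 1)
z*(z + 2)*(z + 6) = z^3 + 8*z^2 + 12*z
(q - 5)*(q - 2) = q^2 - 7*q + 10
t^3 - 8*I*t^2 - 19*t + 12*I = (t - 4*I)*(t - 3*I)*(t - I)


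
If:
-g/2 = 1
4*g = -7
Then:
No Solution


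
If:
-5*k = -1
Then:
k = 1/5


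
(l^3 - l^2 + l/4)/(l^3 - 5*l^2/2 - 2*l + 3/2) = l*(2*l - 1)/(2*(l^2 - 2*l - 3))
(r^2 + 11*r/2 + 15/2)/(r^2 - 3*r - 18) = (r + 5/2)/(r - 6)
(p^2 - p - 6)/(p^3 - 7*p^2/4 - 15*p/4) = 4*(p + 2)/(p*(4*p + 5))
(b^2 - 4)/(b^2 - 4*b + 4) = (b + 2)/(b - 2)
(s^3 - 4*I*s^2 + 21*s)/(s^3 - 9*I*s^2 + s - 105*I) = s/(s - 5*I)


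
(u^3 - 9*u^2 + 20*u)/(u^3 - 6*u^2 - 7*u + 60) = u/(u + 3)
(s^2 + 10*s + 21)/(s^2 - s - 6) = (s^2 + 10*s + 21)/(s^2 - s - 6)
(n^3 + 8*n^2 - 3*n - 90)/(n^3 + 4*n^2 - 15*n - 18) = (n + 5)/(n + 1)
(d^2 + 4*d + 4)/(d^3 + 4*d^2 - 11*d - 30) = (d + 2)/(d^2 + 2*d - 15)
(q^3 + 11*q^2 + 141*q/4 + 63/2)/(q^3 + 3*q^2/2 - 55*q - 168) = (q + 3/2)/(q - 8)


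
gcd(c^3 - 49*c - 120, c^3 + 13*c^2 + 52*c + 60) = c + 5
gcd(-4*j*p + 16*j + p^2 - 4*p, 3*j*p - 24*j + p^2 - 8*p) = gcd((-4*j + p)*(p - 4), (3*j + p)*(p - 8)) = 1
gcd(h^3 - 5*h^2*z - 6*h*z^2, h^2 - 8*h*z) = h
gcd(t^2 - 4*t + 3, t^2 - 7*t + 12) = t - 3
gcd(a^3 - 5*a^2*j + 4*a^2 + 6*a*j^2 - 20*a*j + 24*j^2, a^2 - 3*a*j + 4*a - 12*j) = a^2 - 3*a*j + 4*a - 12*j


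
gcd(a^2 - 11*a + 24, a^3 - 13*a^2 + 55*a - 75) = a - 3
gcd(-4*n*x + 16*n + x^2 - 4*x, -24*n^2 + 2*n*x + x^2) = -4*n + x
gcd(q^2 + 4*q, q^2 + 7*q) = q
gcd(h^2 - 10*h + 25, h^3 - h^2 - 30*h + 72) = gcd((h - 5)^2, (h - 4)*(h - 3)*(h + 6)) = 1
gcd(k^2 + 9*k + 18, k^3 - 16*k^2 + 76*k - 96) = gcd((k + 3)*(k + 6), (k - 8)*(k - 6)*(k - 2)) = 1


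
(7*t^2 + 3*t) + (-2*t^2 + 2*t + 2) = 5*t^2 + 5*t + 2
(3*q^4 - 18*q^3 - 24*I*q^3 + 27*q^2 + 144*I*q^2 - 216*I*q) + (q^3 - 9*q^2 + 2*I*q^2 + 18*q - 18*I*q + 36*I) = 3*q^4 - 17*q^3 - 24*I*q^3 + 18*q^2 + 146*I*q^2 + 18*q - 234*I*q + 36*I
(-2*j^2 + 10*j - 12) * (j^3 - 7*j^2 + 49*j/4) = -2*j^5 + 24*j^4 - 213*j^3/2 + 413*j^2/2 - 147*j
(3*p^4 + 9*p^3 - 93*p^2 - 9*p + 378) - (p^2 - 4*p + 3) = 3*p^4 + 9*p^3 - 94*p^2 - 5*p + 375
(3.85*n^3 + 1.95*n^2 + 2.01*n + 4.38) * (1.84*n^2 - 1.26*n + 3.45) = 7.084*n^5 - 1.263*n^4 + 14.5239*n^3 + 12.2541*n^2 + 1.4157*n + 15.111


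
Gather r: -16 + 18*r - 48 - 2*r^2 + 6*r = -2*r^2 + 24*r - 64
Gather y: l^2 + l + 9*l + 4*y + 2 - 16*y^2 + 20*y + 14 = l^2 + 10*l - 16*y^2 + 24*y + 16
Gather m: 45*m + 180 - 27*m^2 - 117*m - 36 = -27*m^2 - 72*m + 144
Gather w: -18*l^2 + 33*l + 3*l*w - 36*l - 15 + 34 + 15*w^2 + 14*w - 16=-18*l^2 - 3*l + 15*w^2 + w*(3*l + 14) + 3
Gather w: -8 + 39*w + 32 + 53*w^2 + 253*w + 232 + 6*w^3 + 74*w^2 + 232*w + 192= 6*w^3 + 127*w^2 + 524*w + 448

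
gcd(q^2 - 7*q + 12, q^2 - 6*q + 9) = q - 3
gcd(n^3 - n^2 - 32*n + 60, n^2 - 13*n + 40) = n - 5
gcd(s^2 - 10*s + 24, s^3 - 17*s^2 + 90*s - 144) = s - 6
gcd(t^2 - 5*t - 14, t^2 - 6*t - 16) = t + 2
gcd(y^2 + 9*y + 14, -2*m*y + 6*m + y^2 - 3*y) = 1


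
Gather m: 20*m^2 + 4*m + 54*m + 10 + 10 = 20*m^2 + 58*m + 20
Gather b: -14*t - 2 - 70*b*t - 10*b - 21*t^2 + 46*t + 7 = b*(-70*t - 10) - 21*t^2 + 32*t + 5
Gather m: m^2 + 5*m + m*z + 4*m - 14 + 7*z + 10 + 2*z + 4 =m^2 + m*(z + 9) + 9*z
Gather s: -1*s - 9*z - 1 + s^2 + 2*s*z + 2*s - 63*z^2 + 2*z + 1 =s^2 + s*(2*z + 1) - 63*z^2 - 7*z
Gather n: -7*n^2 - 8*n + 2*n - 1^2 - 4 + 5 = -7*n^2 - 6*n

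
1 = 1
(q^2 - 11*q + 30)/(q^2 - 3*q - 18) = (q - 5)/(q + 3)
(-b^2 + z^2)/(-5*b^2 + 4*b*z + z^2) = (b + z)/(5*b + z)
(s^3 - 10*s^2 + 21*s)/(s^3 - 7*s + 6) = s*(s^2 - 10*s + 21)/(s^3 - 7*s + 6)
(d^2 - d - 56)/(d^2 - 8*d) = (d + 7)/d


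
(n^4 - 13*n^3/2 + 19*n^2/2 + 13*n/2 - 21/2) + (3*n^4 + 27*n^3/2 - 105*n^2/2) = 4*n^4 + 7*n^3 - 43*n^2 + 13*n/2 - 21/2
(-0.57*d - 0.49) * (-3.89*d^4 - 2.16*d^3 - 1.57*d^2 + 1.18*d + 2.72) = 2.2173*d^5 + 3.1373*d^4 + 1.9533*d^3 + 0.0967000000000001*d^2 - 2.1286*d - 1.3328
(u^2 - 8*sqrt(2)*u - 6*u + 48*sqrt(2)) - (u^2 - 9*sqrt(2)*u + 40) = -6*u + sqrt(2)*u - 40 + 48*sqrt(2)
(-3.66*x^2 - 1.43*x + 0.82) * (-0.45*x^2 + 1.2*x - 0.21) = 1.647*x^4 - 3.7485*x^3 - 1.3164*x^2 + 1.2843*x - 0.1722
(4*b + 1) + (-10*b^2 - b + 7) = -10*b^2 + 3*b + 8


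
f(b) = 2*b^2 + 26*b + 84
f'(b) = 4*b + 26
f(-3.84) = 13.65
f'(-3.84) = 10.64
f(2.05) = 145.70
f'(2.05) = 34.20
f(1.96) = 142.64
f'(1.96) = 33.84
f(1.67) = 133.00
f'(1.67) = 32.68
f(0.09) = 86.36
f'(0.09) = 26.36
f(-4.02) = 11.80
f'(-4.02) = 9.92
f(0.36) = 93.62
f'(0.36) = 27.44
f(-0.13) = 80.65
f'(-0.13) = 25.48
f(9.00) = 480.00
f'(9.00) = 62.00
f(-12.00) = 60.00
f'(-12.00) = -22.00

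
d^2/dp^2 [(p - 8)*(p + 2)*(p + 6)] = 6*p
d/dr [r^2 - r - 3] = 2*r - 1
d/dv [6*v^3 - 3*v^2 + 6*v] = 18*v^2 - 6*v + 6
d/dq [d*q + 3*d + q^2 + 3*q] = d + 2*q + 3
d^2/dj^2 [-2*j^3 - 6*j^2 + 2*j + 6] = -12*j - 12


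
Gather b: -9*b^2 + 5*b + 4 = -9*b^2 + 5*b + 4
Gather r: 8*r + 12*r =20*r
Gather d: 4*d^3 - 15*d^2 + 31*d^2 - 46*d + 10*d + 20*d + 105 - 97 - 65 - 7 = 4*d^3 + 16*d^2 - 16*d - 64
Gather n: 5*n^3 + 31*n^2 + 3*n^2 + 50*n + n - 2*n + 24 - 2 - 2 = 5*n^3 + 34*n^2 + 49*n + 20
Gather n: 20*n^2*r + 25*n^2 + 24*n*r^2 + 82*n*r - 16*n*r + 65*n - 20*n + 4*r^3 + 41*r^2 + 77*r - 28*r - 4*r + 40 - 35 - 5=n^2*(20*r + 25) + n*(24*r^2 + 66*r + 45) + 4*r^3 + 41*r^2 + 45*r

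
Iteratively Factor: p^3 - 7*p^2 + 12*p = (p - 4)*(p^2 - 3*p) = p*(p - 4)*(p - 3)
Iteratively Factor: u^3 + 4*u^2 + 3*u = (u + 3)*(u^2 + u) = (u + 1)*(u + 3)*(u)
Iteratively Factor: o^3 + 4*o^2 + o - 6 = (o + 3)*(o^2 + o - 2) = (o + 2)*(o + 3)*(o - 1)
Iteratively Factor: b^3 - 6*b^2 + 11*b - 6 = (b - 2)*(b^2 - 4*b + 3) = (b - 3)*(b - 2)*(b - 1)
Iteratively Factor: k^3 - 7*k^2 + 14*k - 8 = (k - 2)*(k^2 - 5*k + 4) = (k - 2)*(k - 1)*(k - 4)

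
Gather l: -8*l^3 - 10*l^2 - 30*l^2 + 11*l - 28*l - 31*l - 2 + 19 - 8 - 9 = -8*l^3 - 40*l^2 - 48*l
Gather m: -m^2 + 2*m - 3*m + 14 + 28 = -m^2 - m + 42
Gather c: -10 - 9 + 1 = -18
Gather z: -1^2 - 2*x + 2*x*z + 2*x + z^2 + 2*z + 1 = z^2 + z*(2*x + 2)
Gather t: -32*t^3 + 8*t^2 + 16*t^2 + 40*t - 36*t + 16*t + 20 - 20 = -32*t^3 + 24*t^2 + 20*t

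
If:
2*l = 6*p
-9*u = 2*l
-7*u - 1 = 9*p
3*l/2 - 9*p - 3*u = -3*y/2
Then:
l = -9/13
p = -3/13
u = 2/13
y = -5/13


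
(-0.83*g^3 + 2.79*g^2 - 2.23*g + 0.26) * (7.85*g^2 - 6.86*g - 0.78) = -6.5155*g^5 + 27.5953*g^4 - 35.9975*g^3 + 15.1626*g^2 - 0.0442*g - 0.2028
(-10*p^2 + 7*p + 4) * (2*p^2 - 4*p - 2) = -20*p^4 + 54*p^3 - 30*p - 8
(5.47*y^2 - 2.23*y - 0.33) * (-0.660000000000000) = -3.6102*y^2 + 1.4718*y + 0.2178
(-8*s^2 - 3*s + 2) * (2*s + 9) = -16*s^3 - 78*s^2 - 23*s + 18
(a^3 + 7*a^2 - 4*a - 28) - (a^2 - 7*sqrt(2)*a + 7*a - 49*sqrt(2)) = a^3 + 6*a^2 - 11*a + 7*sqrt(2)*a - 28 + 49*sqrt(2)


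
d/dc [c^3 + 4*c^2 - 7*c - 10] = 3*c^2 + 8*c - 7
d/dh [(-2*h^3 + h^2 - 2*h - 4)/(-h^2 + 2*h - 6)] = 2*(h^4 - 4*h^3 + 18*h^2 - 10*h + 10)/(h^4 - 4*h^3 + 16*h^2 - 24*h + 36)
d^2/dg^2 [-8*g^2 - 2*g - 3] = -16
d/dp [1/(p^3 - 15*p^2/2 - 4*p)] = 4*(-3*p^2 + 15*p + 4)/(p^2*(-2*p^2 + 15*p + 8)^2)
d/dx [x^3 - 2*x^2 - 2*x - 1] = 3*x^2 - 4*x - 2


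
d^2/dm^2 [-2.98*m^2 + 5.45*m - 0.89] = -5.96000000000000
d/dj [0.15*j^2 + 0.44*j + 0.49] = 0.3*j + 0.44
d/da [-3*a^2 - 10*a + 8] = -6*a - 10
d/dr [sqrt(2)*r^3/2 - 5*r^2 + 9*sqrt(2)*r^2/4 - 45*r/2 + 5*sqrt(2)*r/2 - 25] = 3*sqrt(2)*r^2/2 - 10*r + 9*sqrt(2)*r/2 - 45/2 + 5*sqrt(2)/2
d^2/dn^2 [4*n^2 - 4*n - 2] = 8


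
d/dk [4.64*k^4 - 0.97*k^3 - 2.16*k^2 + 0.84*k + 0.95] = 18.56*k^3 - 2.91*k^2 - 4.32*k + 0.84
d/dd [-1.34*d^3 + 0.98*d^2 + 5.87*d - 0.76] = -4.02*d^2 + 1.96*d + 5.87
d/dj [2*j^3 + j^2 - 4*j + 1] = 6*j^2 + 2*j - 4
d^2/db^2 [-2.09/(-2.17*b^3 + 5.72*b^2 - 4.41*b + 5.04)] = ((23.9096 - 27.2118*b)*(2.17*b^3 - 5.72*b^2 + 4.41*b - 5.04) + 2.09*(6.51*b^2 - 11.44*b + 4.41)*(13.02*b^2 - 22.88*b + 8.82))/(2.17*b^3 - 5.72*b^2 + 4.41*b - 5.04)^3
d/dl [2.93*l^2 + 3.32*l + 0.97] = 5.86*l + 3.32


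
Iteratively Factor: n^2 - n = (n)*(n - 1)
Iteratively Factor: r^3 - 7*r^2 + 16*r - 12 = (r - 2)*(r^2 - 5*r + 6) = (r - 2)^2*(r - 3)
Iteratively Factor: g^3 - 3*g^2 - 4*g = (g - 4)*(g^2 + g) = g*(g - 4)*(g + 1)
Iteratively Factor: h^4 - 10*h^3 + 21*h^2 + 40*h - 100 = (h - 5)*(h^3 - 5*h^2 - 4*h + 20) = (h - 5)*(h + 2)*(h^2 - 7*h + 10) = (h - 5)^2*(h + 2)*(h - 2)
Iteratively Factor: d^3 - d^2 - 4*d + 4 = (d - 2)*(d^2 + d - 2) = (d - 2)*(d + 2)*(d - 1)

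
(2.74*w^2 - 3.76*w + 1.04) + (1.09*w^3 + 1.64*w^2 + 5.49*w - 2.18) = 1.09*w^3 + 4.38*w^2 + 1.73*w - 1.14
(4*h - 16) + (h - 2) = 5*h - 18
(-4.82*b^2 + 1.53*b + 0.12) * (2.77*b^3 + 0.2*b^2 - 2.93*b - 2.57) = -13.3514*b^5 + 3.2741*b^4 + 14.761*b^3 + 7.9285*b^2 - 4.2837*b - 0.3084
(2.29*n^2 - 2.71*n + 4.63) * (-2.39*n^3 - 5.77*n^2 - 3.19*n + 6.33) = -5.4731*n^5 - 6.7364*n^4 - 2.7341*n^3 - 3.5745*n^2 - 31.924*n + 29.3079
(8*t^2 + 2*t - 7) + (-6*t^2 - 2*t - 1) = 2*t^2 - 8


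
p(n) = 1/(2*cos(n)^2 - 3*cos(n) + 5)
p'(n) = (4*sin(n)*cos(n) - 3*sin(n))/(2*cos(n)^2 - 3*cos(n) + 5)^2 = (4*cos(n) - 3)*sin(n)/(-3*cos(n) + cos(2*n) + 6)^2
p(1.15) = 0.24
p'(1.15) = -0.07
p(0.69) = 0.26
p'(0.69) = 0.00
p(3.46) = 0.10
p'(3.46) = 0.02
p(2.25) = 0.13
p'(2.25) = -0.07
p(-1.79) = 0.17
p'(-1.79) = 0.11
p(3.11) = 0.10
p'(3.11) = -0.00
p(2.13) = 0.14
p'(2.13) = -0.08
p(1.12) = 0.25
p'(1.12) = -0.07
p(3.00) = 0.10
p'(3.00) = -0.00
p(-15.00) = 0.12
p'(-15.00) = 0.06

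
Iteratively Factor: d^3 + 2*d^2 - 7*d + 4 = (d - 1)*(d^2 + 3*d - 4) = (d - 1)^2*(d + 4)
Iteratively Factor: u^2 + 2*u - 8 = (u + 4)*(u - 2)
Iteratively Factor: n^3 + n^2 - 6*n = (n - 2)*(n^2 + 3*n) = (n - 2)*(n + 3)*(n)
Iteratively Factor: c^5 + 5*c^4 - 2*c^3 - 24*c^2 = (c)*(c^4 + 5*c^3 - 2*c^2 - 24*c) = c*(c + 4)*(c^3 + c^2 - 6*c) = c*(c + 3)*(c + 4)*(c^2 - 2*c) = c^2*(c + 3)*(c + 4)*(c - 2)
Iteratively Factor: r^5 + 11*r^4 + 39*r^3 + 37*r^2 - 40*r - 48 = (r + 3)*(r^4 + 8*r^3 + 15*r^2 - 8*r - 16) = (r + 1)*(r + 3)*(r^3 + 7*r^2 + 8*r - 16) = (r + 1)*(r + 3)*(r + 4)*(r^2 + 3*r - 4) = (r - 1)*(r + 1)*(r + 3)*(r + 4)*(r + 4)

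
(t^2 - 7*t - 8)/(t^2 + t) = (t - 8)/t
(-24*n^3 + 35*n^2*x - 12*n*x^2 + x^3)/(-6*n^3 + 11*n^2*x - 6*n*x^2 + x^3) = (-8*n + x)/(-2*n + x)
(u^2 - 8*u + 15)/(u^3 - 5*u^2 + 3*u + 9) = (u - 5)/(u^2 - 2*u - 3)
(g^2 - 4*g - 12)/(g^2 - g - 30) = (g + 2)/(g + 5)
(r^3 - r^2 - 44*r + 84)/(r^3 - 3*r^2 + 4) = (r^2 + r - 42)/(r^2 - r - 2)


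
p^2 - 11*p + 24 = (p - 8)*(p - 3)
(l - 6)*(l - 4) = l^2 - 10*l + 24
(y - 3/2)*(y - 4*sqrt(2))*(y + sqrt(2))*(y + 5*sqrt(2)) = y^4 - 3*y^3/2 + 2*sqrt(2)*y^3 - 38*y^2 - 3*sqrt(2)*y^2 - 40*sqrt(2)*y + 57*y + 60*sqrt(2)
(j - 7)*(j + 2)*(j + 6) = j^3 + j^2 - 44*j - 84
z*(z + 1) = z^2 + z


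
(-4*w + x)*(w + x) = -4*w^2 - 3*w*x + x^2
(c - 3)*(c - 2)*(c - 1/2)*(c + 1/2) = c^4 - 5*c^3 + 23*c^2/4 + 5*c/4 - 3/2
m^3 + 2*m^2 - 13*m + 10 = (m - 2)*(m - 1)*(m + 5)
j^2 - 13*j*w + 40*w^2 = (j - 8*w)*(j - 5*w)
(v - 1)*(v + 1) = v^2 - 1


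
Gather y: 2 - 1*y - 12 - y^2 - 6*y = -y^2 - 7*y - 10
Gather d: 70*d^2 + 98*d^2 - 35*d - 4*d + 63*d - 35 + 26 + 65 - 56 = 168*d^2 + 24*d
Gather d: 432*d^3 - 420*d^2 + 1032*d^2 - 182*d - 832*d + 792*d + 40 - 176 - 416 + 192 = 432*d^3 + 612*d^2 - 222*d - 360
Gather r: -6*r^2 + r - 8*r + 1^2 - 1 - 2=-6*r^2 - 7*r - 2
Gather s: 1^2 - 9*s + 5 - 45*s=6 - 54*s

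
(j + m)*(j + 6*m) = j^2 + 7*j*m + 6*m^2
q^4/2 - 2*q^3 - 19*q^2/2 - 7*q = q*(q/2 + 1)*(q - 7)*(q + 1)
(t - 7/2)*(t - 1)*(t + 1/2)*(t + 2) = t^4 - 2*t^3 - 27*t^2/4 + 17*t/4 + 7/2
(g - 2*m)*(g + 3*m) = g^2 + g*m - 6*m^2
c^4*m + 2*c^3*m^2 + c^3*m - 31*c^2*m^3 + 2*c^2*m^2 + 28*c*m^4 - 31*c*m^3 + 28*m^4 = (c - 4*m)*(c - m)*(c + 7*m)*(c*m + m)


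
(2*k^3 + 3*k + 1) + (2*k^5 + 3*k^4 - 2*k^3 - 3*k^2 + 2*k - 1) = 2*k^5 + 3*k^4 - 3*k^2 + 5*k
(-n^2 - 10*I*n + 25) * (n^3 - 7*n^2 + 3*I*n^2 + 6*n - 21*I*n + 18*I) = -n^5 + 7*n^4 - 13*I*n^4 + 49*n^3 + 91*I*n^3 - 385*n^2 - 3*I*n^2 + 330*n - 525*I*n + 450*I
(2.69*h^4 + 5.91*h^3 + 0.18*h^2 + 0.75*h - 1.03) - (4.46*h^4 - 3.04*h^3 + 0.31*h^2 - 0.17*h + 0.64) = -1.77*h^4 + 8.95*h^3 - 0.13*h^2 + 0.92*h - 1.67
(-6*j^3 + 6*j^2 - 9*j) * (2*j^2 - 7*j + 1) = -12*j^5 + 54*j^4 - 66*j^3 + 69*j^2 - 9*j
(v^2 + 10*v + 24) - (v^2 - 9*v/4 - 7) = 49*v/4 + 31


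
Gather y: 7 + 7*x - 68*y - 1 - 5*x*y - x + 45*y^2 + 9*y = 6*x + 45*y^2 + y*(-5*x - 59) + 6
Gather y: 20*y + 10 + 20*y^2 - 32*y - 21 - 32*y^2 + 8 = -12*y^2 - 12*y - 3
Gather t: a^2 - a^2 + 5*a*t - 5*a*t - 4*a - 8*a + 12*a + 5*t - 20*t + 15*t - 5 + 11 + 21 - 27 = 0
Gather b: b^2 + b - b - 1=b^2 - 1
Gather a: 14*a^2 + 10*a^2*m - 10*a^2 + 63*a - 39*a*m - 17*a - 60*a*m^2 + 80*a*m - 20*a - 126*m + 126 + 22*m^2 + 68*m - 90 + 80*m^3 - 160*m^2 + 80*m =a^2*(10*m + 4) + a*(-60*m^2 + 41*m + 26) + 80*m^3 - 138*m^2 + 22*m + 36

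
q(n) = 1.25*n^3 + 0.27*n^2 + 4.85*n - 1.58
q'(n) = 3.75*n^2 + 0.54*n + 4.85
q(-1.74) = -15.79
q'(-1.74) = 15.26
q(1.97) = 18.58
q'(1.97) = 20.47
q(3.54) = 74.42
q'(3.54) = 53.76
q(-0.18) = -2.45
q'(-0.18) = 4.87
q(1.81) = 15.50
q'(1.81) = 18.11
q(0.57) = 1.50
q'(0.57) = 6.38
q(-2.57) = -33.48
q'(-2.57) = 28.23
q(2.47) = 30.88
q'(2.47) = 29.06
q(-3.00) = -47.45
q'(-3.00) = 36.98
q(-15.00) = -4232.33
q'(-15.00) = 840.50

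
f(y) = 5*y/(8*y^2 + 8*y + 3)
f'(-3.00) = -0.13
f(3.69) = 0.13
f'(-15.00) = 0.00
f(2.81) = 0.16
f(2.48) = 0.17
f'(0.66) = -0.02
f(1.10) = 0.26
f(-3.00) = -0.29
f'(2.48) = -0.04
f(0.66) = 0.28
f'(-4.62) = -0.04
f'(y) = 5*y*(-16*y - 8)/(8*y^2 + 8*y + 3)^2 + 5/(8*y^2 + 8*y + 3) = 5*(3 - 8*y^2)/(64*y^4 + 128*y^3 + 112*y^2 + 48*y + 9)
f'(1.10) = -0.07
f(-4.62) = -0.17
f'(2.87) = -0.04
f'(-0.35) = 7.25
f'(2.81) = -0.04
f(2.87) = 0.16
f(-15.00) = -0.04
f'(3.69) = -0.03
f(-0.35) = -1.48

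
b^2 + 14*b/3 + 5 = (b + 5/3)*(b + 3)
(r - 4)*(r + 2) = r^2 - 2*r - 8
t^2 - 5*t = t*(t - 5)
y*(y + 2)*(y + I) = y^3 + 2*y^2 + I*y^2 + 2*I*y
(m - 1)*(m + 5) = m^2 + 4*m - 5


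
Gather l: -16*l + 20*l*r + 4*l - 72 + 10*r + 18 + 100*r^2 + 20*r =l*(20*r - 12) + 100*r^2 + 30*r - 54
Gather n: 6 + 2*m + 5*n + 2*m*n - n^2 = 2*m - n^2 + n*(2*m + 5) + 6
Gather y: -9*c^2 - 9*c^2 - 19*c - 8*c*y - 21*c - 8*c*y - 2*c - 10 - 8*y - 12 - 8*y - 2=-18*c^2 - 42*c + y*(-16*c - 16) - 24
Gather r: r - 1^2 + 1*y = r + y - 1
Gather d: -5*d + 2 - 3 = -5*d - 1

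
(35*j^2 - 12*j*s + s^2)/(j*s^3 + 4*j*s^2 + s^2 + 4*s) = (35*j^2 - 12*j*s + s^2)/(s*(j*s^2 + 4*j*s + s + 4))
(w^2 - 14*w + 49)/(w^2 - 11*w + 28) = (w - 7)/(w - 4)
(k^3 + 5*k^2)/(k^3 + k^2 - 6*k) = k*(k + 5)/(k^2 + k - 6)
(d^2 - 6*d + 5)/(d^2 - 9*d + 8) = (d - 5)/(d - 8)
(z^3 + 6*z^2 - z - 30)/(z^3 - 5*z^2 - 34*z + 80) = (z + 3)/(z - 8)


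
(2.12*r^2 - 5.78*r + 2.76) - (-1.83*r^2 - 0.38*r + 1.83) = 3.95*r^2 - 5.4*r + 0.93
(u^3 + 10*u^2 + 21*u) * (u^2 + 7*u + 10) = u^5 + 17*u^4 + 101*u^3 + 247*u^2 + 210*u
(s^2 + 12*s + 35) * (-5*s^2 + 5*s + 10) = -5*s^4 - 55*s^3 - 105*s^2 + 295*s + 350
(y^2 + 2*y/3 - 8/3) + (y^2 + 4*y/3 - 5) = 2*y^2 + 2*y - 23/3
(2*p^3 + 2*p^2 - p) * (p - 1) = 2*p^4 - 3*p^2 + p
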